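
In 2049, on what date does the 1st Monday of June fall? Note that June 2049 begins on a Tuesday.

2049-06-07

June 2049 begins on a Tuesday, so the first Monday is June 7 (6 days later).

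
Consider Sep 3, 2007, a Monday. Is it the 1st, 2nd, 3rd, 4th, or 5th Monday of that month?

1st

Day 3 falls in week ⌈3/7⌉ of the month.
Days 1–7 hold the 1st Monday, 8–14 the 2nd, 15–21 the 3rd, 22–28 the 4th, 29–31 the 5th.
3 is in the range for the 1st.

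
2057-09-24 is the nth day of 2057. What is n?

Days in months before September: 31 + 28 + 31 + 30 + 31 + 30 + 31 + 31 = 243.
Plus 24 days into September → day 267.

267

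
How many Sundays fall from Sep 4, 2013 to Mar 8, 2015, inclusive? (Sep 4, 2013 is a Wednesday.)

79

Sep 4, 2013 is a Wednesday; the first Sunday on or after it is Sep 8, 2013 (4 days later).
From Sep 8, 2013 to Mar 8, 2015: 114 + 365 + 67 = 546 days (rest of 2013, 2014, to Mar 8, 2015 in 2015).
546 ÷ 7 = 78 full weeks with remainder 0, so 78 more Sundays after the first → 79.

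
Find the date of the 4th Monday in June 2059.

2059-06-23

The first Monday of June 2059 is June 2.
The 4th Monday is 3 weeks later: 2 + 21 = 23.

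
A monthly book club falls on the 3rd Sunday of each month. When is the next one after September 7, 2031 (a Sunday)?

September 21, 2031

September 2031 starts on a Monday; its first Sunday is the 7th, so the 3rd Sunday is the 21st — September 21, 2031.
September 21, 2031 is after September 7, 2031, so that is the next one.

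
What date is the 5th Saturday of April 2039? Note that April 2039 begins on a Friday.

April 30, 2039

April 2039 begins on a Friday, so the first Saturday is April 2 (1 day later).
The 5th Saturday is 4 weeks later: 2 + 28 = 30.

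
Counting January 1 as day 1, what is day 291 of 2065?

January has 31 days (291 − 31 = 260 remain).
February has 28 days (260 − 28 = 232 remain).
March has 31 days (232 − 31 = 201 remain).
April has 30 days (201 − 30 = 171 remain).
May has 31 days (171 − 31 = 140 remain).
June has 30 days (140 − 30 = 110 remain).
July has 31 days (110 − 31 = 79 remain).
August has 31 days (79 − 31 = 48 remain).
September has 30 days (48 − 30 = 18 remain).
18 into October → October 18.

18 October 2065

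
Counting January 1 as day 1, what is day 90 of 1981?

January has 31 days (90 − 31 = 59 remain).
February has 28 days (59 − 28 = 31 remain).
31 into March → March 31.

1981-03-31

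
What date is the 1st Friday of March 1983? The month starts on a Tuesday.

March 1983 begins on a Tuesday, so the first Friday is March 4 (3 days later).

4 March 1983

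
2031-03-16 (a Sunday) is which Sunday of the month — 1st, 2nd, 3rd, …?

3rd

Day 16 falls in week ⌈16/7⌉ of the month.
Days 1–7 hold the 1st Sunday, 8–14 the 2nd, 15–21 the 3rd, 22–28 the 4th, 29–31 the 5th.
16 is in the range for the 3rd.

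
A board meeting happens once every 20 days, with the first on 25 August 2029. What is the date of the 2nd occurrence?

The 2nd occurrence is 1 interval after the first: 1 × 20 = 20 days after 25 August 2029.
August has 31 days — 6 days to the end of August leaves 14.
14 days into September → 14 September 2029.

14 September 2029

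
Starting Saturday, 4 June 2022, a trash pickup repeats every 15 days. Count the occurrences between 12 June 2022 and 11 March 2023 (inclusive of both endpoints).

Occurrences land 15·i days after 4 June 2022 for i = 0, 1, 2, …
12 June 2022 is 8 days after the start; 8 ÷ 15 = 0 remainder 8; since the remainder is 8, round up to i = 1. First occurrence in the window: #2 on 19 June 2022 (1×15 = 15 days in).
11 March 2023 is 280 days after the start; 280 ÷ 15 = 18 remainder 10. Last occurrence in the window: #19 on 1 March 2023.
Occurrences #2 through #19: 18 in total.

18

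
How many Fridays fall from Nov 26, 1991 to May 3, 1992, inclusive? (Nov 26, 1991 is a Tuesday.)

Nov 26, 1991 is a Tuesday; the first Friday on or after it is Nov 29, 1991 (3 days later).
From Nov 29, 1991 to May 3, 1992: 1 + 31 + 31 + 29 + 31 + 30 + 3 = 156 days (rest of Nov, Dec, Jan, Feb, Mar, Apr, May).
156 ÷ 7 = 22 full weeks with remainder 2, so 22 more Fridays after the first → 23.

23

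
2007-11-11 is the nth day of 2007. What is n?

Days in months before November: 31 + 28 + 31 + 30 + 31 + 30 + 31 + 31 + 30 + 31 = 304.
Plus 11 days into November → day 315.

315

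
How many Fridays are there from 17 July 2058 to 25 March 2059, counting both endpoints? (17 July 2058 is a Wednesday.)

36

17 July 2058 is a Wednesday; the first Friday on or after it is 19 July 2058 (2 days later).
From 19 July 2058 to 25 March 2059: 12 + 31 + 30 + 31 + 30 + 31 + 31 + 28 + 25 = 249 days (rest of July, August, September, October, November, December, January, February, March).
249 ÷ 7 = 35 full weeks with remainder 4, so 35 more Fridays after the first → 36.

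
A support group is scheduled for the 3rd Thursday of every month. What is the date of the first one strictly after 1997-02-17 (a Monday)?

1997-02-20

February 1997 starts on a Saturday; its first Thursday is the 6th, so the 3rd Thursday is the 20th — 1997-02-20.
1997-02-20 is after 1997-02-17, so that is the next one.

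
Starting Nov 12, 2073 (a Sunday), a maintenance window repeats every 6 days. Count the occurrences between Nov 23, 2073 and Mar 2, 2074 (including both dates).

17

Occurrences land 6·i days after Nov 12, 2073 for i = 0, 1, 2, …
Nov 23, 2073 is 11 days after the start; 11 ÷ 6 = 1 remainder 5; since the remainder is 5, round up to i = 2. First occurrence in the window: #3 on Nov 24, 2073 (2×6 = 12 days in).
Mar 2, 2074 is 110 days after the start; 110 ÷ 6 = 18 remainder 2. Last occurrence in the window: #19 on Feb 28, 2074.
Occurrences #3 through #19: 17 in total.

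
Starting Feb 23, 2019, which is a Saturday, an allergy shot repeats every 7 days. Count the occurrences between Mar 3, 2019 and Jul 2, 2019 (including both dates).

17

Occurrences land 7·i days after Feb 23, 2019 for i = 0, 1, 2, …
Mar 3, 2019 is 8 days after the start; 8 ÷ 7 = 1 remainder 1; since the remainder is 1, round up to i = 2. First occurrence in the window: #3 on Mar 9, 2019 (2×7 = 14 days in).
Jul 2, 2019 is 129 days after the start; 129 ÷ 7 = 18 remainder 3. Last occurrence in the window: #19 on Jun 29, 2019.
Occurrences #3 through #19: 17 in total.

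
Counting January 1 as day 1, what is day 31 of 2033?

January 31, 2033

31 into January → January 31.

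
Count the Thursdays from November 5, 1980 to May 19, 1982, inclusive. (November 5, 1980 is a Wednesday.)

80

November 5, 1980 is a Wednesday; the first Thursday on or after it is November 6, 1980 (1 day later).
From November 6, 1980 to May 19, 1982: 55 + 365 + 139 = 559 days (rest of 1980, 1981, to May 19, 1982 in 1982).
559 ÷ 7 = 79 full weeks with remainder 6, so 79 more Thursdays after the first → 80.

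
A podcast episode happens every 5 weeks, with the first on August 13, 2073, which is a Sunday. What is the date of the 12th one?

The 12th occurrence is 11 intervals after the first: 11 × 35 = 385 days after August 13, 2073.
August has 31 days — 18 days to the end of August leaves 367.
September has 30 days (337 left).
October has 31 days (306 left).
November has 30 days (276 left).
December has 31 days (245 left).
January has 31 days (214 left).
February has 28 days (186 left).
March has 31 days (155 left).
April has 30 days (125 left).
May has 31 days (94 left).
June has 30 days (64 left).
July has 31 days (33 left).
August has 31 days (2 left).
2 days into September → September 2, 2074.

September 2, 2074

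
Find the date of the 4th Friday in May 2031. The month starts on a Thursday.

2031-05-23

May 2031 begins on a Thursday, so the first Friday is May 2 (1 day later).
The 4th Friday is 3 weeks later: 2 + 21 = 23.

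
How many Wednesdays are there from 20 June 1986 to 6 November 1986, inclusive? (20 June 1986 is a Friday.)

20

20 June 1986 is a Friday; the first Wednesday on or after it is 25 June 1986 (5 days later).
From 25 June 1986 to 6 November 1986: 5 + 31 + 31 + 30 + 31 + 6 = 134 days (rest of June, July, August, September, October, November).
134 ÷ 7 = 19 full weeks with remainder 1, so 19 more Wednesdays after the first → 20.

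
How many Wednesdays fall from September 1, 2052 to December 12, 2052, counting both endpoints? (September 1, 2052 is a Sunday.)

September 1, 2052 is a Sunday; the first Wednesday on or after it is September 4, 2052 (3 days later).
From September 4, 2052 to December 12, 2052: 26 + 31 + 30 + 12 = 99 days (rest of September, October, November, December).
99 ÷ 7 = 14 full weeks with remainder 1, so 14 more Wednesdays after the first → 15.

15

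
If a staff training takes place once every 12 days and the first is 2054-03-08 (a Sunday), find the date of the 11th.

2054-07-06

The 11th occurrence is 10 intervals after the first: 10 × 12 = 120 days after 2054-03-08.
March has 31 days — 23 days to the end of March leaves 97.
April has 30 days (67 left).
May has 31 days (36 left).
June has 30 days (6 left).
6 days into July → 2054-07-06.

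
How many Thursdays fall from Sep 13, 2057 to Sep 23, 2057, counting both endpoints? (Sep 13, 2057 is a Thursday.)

Sep 13, 2057 is a Thursday; the first Thursday on or after it is Sep 13, 2057.
From Sep 13, 2057 to Sep 23, 2057 is 23 − 13 = 10 days.
10 ÷ 7 = 1 full weeks with remainder 3, so 1 more Thursdays after the first → 2.

2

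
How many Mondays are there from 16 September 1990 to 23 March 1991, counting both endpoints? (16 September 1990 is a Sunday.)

27

16 September 1990 is a Sunday; the first Monday on or after it is 17 September 1990 (1 day later).
From 17 September 1990 to 23 March 1991: 13 + 31 + 30 + 31 + 31 + 28 + 23 = 187 days (rest of September, October, November, December, January, February, March).
187 ÷ 7 = 26 full weeks with remainder 5, so 26 more Mondays after the first → 27.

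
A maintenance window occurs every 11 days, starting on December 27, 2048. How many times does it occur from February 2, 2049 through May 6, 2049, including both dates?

Occurrences land 11·i days after December 27, 2048 for i = 0, 1, 2, …
February 2, 2049 is 37 days after the start; 37 ÷ 11 = 3 remainder 4; since the remainder is 4, round up to i = 4. First occurrence in the window: #5 on February 9, 2049 (4×11 = 44 days in).
May 6, 2049 is 130 days after the start; 130 ÷ 11 = 11 remainder 9. Last occurrence in the window: #12 on April 27, 2049.
Occurrences #5 through #12: 8 in total.

8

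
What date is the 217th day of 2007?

Aug 5, 2007

Jan has 31 days (217 − 31 = 186 remain).
Feb has 28 days (186 − 28 = 158 remain).
Mar has 31 days (158 − 31 = 127 remain).
Apr has 30 days (127 − 30 = 97 remain).
May has 31 days (97 − 31 = 66 remain).
Jun has 30 days (66 − 30 = 36 remain).
Jul has 31 days (36 − 31 = 5 remain).
5 into Aug → Aug 5.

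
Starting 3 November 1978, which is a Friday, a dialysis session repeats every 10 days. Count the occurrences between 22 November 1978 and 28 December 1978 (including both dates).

Occurrences land 10·i days after 3 November 1978 for i = 0, 1, 2, …
22 November 1978 is 19 days after the start; 19 ÷ 10 = 1 remainder 9; since the remainder is 9, round up to i = 2. First occurrence in the window: #3 on 23 November 1978 (2×10 = 20 days in).
28 December 1978 is 55 days after the start; 55 ÷ 10 = 5 remainder 5. Last occurrence in the window: #6 on 23 December 1978.
Occurrences #3 through #6: 4 in total.

4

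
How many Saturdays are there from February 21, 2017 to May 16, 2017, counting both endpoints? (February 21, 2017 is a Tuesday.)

February 21, 2017 is a Tuesday; the first Saturday on or after it is February 25, 2017 (4 days later).
From February 25, 2017 to May 16, 2017: 3 + 31 + 30 + 16 = 80 days (rest of February, March, April, May).
80 ÷ 7 = 11 full weeks with remainder 3, so 11 more Saturdays after the first → 12.

12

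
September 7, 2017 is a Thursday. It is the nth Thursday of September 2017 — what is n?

1st

Day 7 falls in week ⌈7/7⌉ of the month.
Days 1–7 hold the 1st Thursday, 8–14 the 2nd, 15–21 the 3rd, 22–28 the 4th, 29–31 the 5th.
7 is in the range for the 1st.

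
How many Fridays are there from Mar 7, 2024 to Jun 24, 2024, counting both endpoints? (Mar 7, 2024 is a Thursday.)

Mar 7, 2024 is a Thursday; the first Friday on or after it is Mar 8, 2024 (1 day later).
From Mar 8, 2024 to Jun 24, 2024: 23 + 30 + 31 + 24 = 108 days (rest of Mar, Apr, May, Jun).
108 ÷ 7 = 15 full weeks with remainder 3, so 15 more Fridays after the first → 16.

16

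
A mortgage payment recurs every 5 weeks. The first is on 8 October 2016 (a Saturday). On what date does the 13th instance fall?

The 13th occurrence is 12 intervals after the first: 12 × 35 = 420 days after 8 October 2016.
October has 31 days — 23 days to the end of October leaves 397.
November has 30 days (367 left).
December has 31 days (336 left).
January has 31 days (305 left).
February has 28 days (277 left).
March has 31 days (246 left).
April has 30 days (216 left).
May has 31 days (185 left).
June has 30 days (155 left).
July has 31 days (124 left).
August has 31 days (93 left).
September has 30 days (63 left).
October has 31 days (32 left).
November has 30 days (2 left).
2 days into December → 2 December 2017.

2 December 2017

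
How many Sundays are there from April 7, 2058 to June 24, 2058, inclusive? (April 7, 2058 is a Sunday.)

April 7, 2058 is a Sunday; the first Sunday on or after it is April 7, 2058.
From April 7, 2058 to June 24, 2058: 23 + 31 + 24 = 78 days (rest of April, May, June).
78 ÷ 7 = 11 full weeks with remainder 1, so 11 more Sundays after the first → 12.

12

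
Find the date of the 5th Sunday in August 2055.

The first Sunday of August 2055 is August 1.
The 5th Sunday is 4 weeks later: 1 + 28 = 29.

2055-08-29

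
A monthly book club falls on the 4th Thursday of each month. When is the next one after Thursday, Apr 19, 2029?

Apr 26, 2029

Apr 2029 starts on a Sunday; its first Thursday is the 5th, so the 4th Thursday is the 26th — Apr 26, 2029.
Apr 26, 2029 is after Apr 19, 2029, so that is the next one.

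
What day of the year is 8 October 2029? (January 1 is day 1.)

Days in months before October: 31 + 28 + 31 + 30 + 31 + 30 + 31 + 31 + 30 = 273.
Plus 8 days into October → day 281.

281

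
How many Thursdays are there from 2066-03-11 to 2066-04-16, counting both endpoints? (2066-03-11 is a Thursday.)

2066-03-11 is a Thursday; the first Thursday on or after it is 2066-03-11.
From 2066-03-11 to 2066-04-16: 20 + 16 = 36 days (rest of March, April).
36 ÷ 7 = 5 full weeks with remainder 1, so 5 more Thursdays after the first → 6.

6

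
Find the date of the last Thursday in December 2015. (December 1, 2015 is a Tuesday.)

December 2015 begins on a Tuesday, so the first Thursday is December 3 (2 days later).
December 2015 has 31 days. Adding weeks: 3, 10, 17, 24, 31 — the last one ≤ 31 is the 31st.

December 31, 2015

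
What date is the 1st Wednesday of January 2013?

2 January 2013

The first Wednesday of January 2013 is January 2.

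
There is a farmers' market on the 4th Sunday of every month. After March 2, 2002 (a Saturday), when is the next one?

March 24, 2002

March 2002 starts on a Friday; its first Sunday is the 3rd, so the 4th Sunday is the 24th — March 24, 2002.
March 24, 2002 is after March 2, 2002, so that is the next one.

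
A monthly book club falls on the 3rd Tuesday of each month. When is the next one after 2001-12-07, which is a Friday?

2001-12-18

December 2001 starts on a Saturday; its first Tuesday is the 4th, so the 3rd Tuesday is the 18th — 2001-12-18.
2001-12-18 is after 2001-12-07, so that is the next one.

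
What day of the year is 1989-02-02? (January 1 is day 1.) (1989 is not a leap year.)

33

Days in months before February: 31 = 31.
Plus 2 days into February → day 33.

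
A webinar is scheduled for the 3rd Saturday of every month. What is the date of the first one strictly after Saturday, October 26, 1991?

October 1991 starts on a Tuesday; its first Saturday is the 5th, so the 3rd Saturday is the 19th — October 19, 1991.
That is not after October 26, 1991, so look at November 1991.
November 1991 starts on a Friday; its first Saturday is the 2nd, so the 3rd Saturday is the 16th — November 16, 1991.

November 16, 1991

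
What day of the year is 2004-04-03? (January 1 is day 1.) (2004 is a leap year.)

94

Days in months before April: 31 + 29 + 31 = 91.
Plus 3 days into April → day 94.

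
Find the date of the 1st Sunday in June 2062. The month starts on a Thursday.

June 2062 begins on a Thursday, so the first Sunday is June 4 (3 days later).

4 June 2062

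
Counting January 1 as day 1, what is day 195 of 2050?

January has 31 days (195 − 31 = 164 remain).
February has 28 days (164 − 28 = 136 remain).
March has 31 days (136 − 31 = 105 remain).
April has 30 days (105 − 30 = 75 remain).
May has 31 days (75 − 31 = 44 remain).
June has 30 days (44 − 30 = 14 remain).
14 into July → July 14.

14 July 2050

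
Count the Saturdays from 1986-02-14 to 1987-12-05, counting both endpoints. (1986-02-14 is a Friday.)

1986-02-14 is a Friday; the first Saturday on or after it is 1986-02-15 (1 day later).
From 1986-02-15 to 1987-12-05: 319 + 339 = 658 days (rest of 1986, to 1987-12-05 in 1987).
658 ÷ 7 = 94 full weeks with remainder 0, so 94 more Saturdays after the first → 95.

95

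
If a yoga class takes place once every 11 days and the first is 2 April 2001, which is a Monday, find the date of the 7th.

7 June 2001

The 7th occurrence is 6 intervals after the first: 6 × 11 = 66 days after 2 April 2001.
April has 30 days — 28 days to the end of April leaves 38.
May has 31 days (7 left).
7 days into June → 7 June 2001.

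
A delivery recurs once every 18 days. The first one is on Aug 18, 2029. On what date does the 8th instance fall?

The 8th occurrence is 7 intervals after the first: 7 × 18 = 126 days after Aug 18, 2029.
Aug has 31 days — 13 days to the end of Aug leaves 113.
Sep has 30 days (83 left).
Oct has 31 days (52 left).
Nov has 30 days (22 left).
22 days into Dec → Dec 22, 2029.

Dec 22, 2029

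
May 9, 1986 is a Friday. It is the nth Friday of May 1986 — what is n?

2nd

Day 9 falls in week ⌈9/7⌉ of the month.
Days 1–7 hold the 1st Friday, 8–14 the 2nd, 15–21 the 3rd, 22–28 the 4th, 29–31 the 5th.
9 is in the range for the 2nd.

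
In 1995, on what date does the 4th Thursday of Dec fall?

Dec 28, 1995

Dec 1995 begins on a Friday, so the first Thursday is Dec 7 (6 days later).
The 4th Thursday is 3 weeks later: 7 + 21 = 28.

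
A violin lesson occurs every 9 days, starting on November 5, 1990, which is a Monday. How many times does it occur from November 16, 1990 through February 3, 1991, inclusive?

Occurrences land 9·i days after November 5, 1990 for i = 0, 1, 2, …
November 16, 1990 is 11 days after the start; 11 ÷ 9 = 1 remainder 2; since the remainder is 2, round up to i = 2. First occurrence in the window: #3 on November 23, 1990 (2×9 = 18 days in).
February 3, 1991 is 90 days after the start; 90 ÷ 9 = 10 remainder 0. Last occurrence in the window: #11 on February 3, 1991.
Occurrences #3 through #11: 9 in total.

9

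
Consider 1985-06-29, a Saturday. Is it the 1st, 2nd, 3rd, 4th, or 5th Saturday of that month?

5th

Day 29 falls in week ⌈29/7⌉ of the month.
Days 1–7 hold the 1st Saturday, 8–14 the 2nd, 15–21 the 3rd, 22–28 the 4th, 29–31 the 5th.
29 is in the range for the 5th.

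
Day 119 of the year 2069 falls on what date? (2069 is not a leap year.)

Apr 29, 2069

Jan has 31 days (119 − 31 = 88 remain).
Feb has 28 days (88 − 28 = 60 remain).
Mar has 31 days (60 − 31 = 29 remain).
29 into Apr → Apr 29.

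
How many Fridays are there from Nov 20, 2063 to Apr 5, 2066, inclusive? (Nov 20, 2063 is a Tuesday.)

124

Nov 20, 2063 is a Tuesday; the first Friday on or after it is Nov 23, 2063 (3 days later).
From Nov 23, 2063 to Apr 5, 2066: 38 + 366 + 365 + 95 = 864 days (rest of 2063, 2064, 2065, to Apr 5, 2066 in 2066).
864 ÷ 7 = 123 full weeks with remainder 3, so 123 more Fridays after the first → 124.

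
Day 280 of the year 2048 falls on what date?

2048-10-06

January has 31 days (280 − 31 = 249 remain).
February has 29 days (249 − 29 = 220 remain).
March has 31 days (220 − 31 = 189 remain).
April has 30 days (189 − 30 = 159 remain).
May has 31 days (159 − 31 = 128 remain).
June has 30 days (128 − 30 = 98 remain).
July has 31 days (98 − 31 = 67 remain).
August has 31 days (67 − 31 = 36 remain).
September has 30 days (36 − 30 = 6 remain).
6 into October → October 6.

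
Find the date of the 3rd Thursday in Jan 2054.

Jan 15, 2054

The first Thursday of Jan 2054 is Jan 1.
The 3rd Thursday is 2 weeks later: 1 + 14 = 15.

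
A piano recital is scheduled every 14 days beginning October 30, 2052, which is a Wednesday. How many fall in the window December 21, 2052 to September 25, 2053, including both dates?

20

Occurrences land 14·i days after October 30, 2052 for i = 0, 1, 2, …
December 21, 2052 is 52 days after the start; 52 ÷ 14 = 3 remainder 10; since the remainder is 10, round up to i = 4. First occurrence in the window: #5 on December 25, 2052 (4×14 = 56 days in).
September 25, 2053 is 330 days after the start; 330 ÷ 14 = 23 remainder 8. Last occurrence in the window: #24 on September 17, 2053.
Occurrences #5 through #24: 20 in total.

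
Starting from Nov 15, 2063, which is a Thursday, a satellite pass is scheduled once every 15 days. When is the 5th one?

The 5th occurrence is 4 intervals after the first: 4 × 15 = 60 days after Nov 15, 2063.
Nov has 30 days — 15 days to the end of Nov leaves 45.
Dec has 31 days (14 left).
14 days into Jan → Jan 14, 2064.

Jan 14, 2064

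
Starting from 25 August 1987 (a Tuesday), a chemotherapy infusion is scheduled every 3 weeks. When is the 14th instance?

The 14th occurrence is 13 intervals after the first: 13 × 21 = 273 days after 25 August 1987.
August has 31 days — 6 days to the end of August leaves 267.
September has 30 days (237 left).
October has 31 days (206 left).
November has 30 days (176 left).
December has 31 days (145 left).
January has 31 days (114 left).
February has 29 days (85 left).
March has 31 days (54 left).
April has 30 days (24 left).
24 days into May → 24 May 1988.

24 May 1988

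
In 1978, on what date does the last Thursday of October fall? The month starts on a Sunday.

October 1978 begins on a Sunday, so the first Thursday is October 5 (4 days later).
October 1978 has 31 days. Adding weeks: 5, 12, 19, 26 — the last one ≤ 31 is the 26th.

26 October 1978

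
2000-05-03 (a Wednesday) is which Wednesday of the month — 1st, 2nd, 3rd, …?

1st

Day 3 falls in week ⌈3/7⌉ of the month.
Days 1–7 hold the 1st Wednesday, 8–14 the 2nd, 15–21 the 3rd, 22–28 the 4th, 29–31 the 5th.
3 is in the range for the 1st.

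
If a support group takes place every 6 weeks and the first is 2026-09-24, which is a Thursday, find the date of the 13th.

2028-02-10

The 13th occurrence is 12 intervals after the first: 12 × 42 = 504 days after 2026-09-24.
September has 30 days — 6 days to the end of September leaves 498.
From end of September to end of 2026 is 92 days (406 left).
2027 has 365 days (41 left).
January has 31 days (10 left).
10 days into February → 2028-02-10.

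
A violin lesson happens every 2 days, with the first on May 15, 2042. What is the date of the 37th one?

Jul 26, 2042

The 37th occurrence is 36 intervals after the first: 36 × 2 = 72 days after May 15, 2042.
May has 31 days — 16 days to the end of May leaves 56.
Jun has 30 days (26 left).
26 days into Jul → Jul 26, 2042.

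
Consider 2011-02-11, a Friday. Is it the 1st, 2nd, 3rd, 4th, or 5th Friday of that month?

Day 11 falls in week ⌈11/7⌉ of the month.
Days 1–7 hold the 1st Friday, 8–14 the 2nd, 15–21 the 3rd, 22–28 the 4th, 29–31 the 5th.
11 is in the range for the 2nd.

2nd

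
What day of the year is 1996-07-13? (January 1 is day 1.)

Days in months before July: 31 + 29 + 31 + 30 + 31 + 30 = 182.
Plus 13 days into July → day 195.

195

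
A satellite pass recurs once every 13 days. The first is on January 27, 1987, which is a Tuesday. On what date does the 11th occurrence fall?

The 11th occurrence is 10 intervals after the first: 10 × 13 = 130 days after January 27, 1987.
January has 31 days — 4 days to the end of January leaves 126.
February has 28 days (98 left).
March has 31 days (67 left).
April has 30 days (37 left).
May has 31 days (6 left).
6 days into June → June 6, 1987.

June 6, 1987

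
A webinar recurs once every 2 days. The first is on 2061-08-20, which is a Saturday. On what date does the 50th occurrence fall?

The 50th occurrence is 49 intervals after the first: 49 × 2 = 98 days after 2061-08-20.
August has 31 days — 11 days to the end of August leaves 87.
September has 30 days (57 left).
October has 31 days (26 left).
26 days into November → 2061-11-26.

2061-11-26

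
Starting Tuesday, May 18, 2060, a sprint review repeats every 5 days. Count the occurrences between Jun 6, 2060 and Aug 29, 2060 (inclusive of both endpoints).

Occurrences land 5·i days after May 18, 2060 for i = 0, 1, 2, …
Jun 6, 2060 is 19 days after the start; 19 ÷ 5 = 3 remainder 4; since the remainder is 4, round up to i = 4. First occurrence in the window: #5 on Jun 7, 2060 (4×5 = 20 days in).
Aug 29, 2060 is 103 days after the start; 103 ÷ 5 = 20 remainder 3. Last occurrence in the window: #21 on Aug 26, 2060.
Occurrences #5 through #21: 17 in total.

17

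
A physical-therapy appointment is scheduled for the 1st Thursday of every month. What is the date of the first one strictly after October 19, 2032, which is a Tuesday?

October 2032 starts on a Friday, so its 1st Thursday is October 7, 2032 (6 days in).
That is not after October 19, 2032, so look at November 2032.
November 2032 starts on a Monday, so its 1st Thursday is November 4, 2032 (3 days in).

November 4, 2032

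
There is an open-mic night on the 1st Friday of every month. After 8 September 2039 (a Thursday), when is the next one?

September 2039 starts on a Thursday, so its 1st Friday is 2 September 2039 (1 day in).
That is not after 8 September 2039, so look at October 2039.
October 2039 starts on a Saturday, so its 1st Friday is 7 October 2039 (6 days in).

7 October 2039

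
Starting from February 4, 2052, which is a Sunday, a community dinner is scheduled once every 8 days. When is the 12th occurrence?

The 12th occurrence is 11 intervals after the first: 11 × 8 = 88 days after February 4, 2052.
February has 29 days — 25 days to the end of February leaves 63.
March has 31 days (32 left).
April has 30 days (2 left).
2 days into May → May 2, 2052.

May 2, 2052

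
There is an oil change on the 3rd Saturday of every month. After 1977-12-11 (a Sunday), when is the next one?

December 1977 starts on a Thursday; its first Saturday is the 3rd, so the 3rd Saturday is the 17th — 1977-12-17.
1977-12-17 is after 1977-12-11, so that is the next one.

1977-12-17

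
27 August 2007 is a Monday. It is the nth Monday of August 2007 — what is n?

Day 27 falls in week ⌈27/7⌉ of the month.
Days 1–7 hold the 1st Monday, 8–14 the 2nd, 15–21 the 3rd, 22–28 the 4th, 29–31 the 5th.
27 is in the range for the 4th.

4th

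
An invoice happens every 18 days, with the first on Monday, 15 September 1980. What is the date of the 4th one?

The 4th occurrence is 3 intervals after the first: 3 × 18 = 54 days after 15 September 1980.
September has 30 days — 15 days to the end of September leaves 39.
October has 31 days (8 left).
8 days into November → 8 November 1980.

8 November 1980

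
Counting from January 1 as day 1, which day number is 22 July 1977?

203

Days in months before July: 31 + 28 + 31 + 30 + 31 + 30 = 181.
Plus 22 days into July → day 203.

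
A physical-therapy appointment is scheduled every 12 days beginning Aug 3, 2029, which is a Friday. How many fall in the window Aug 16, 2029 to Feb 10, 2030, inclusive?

Occurrences land 12·i days after Aug 3, 2029 for i = 0, 1, 2, …
Aug 16, 2029 is 13 days after the start; 13 ÷ 12 = 1 remainder 1; since the remainder is 1, round up to i = 2. First occurrence in the window: #3 on Aug 27, 2029 (2×12 = 24 days in).
Feb 10, 2030 is 191 days after the start; 191 ÷ 12 = 15 remainder 11. Last occurrence in the window: #16 on Jan 30, 2030.
Occurrences #3 through #16: 14 in total.

14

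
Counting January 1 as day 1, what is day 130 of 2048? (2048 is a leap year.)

May 9, 2048

January has 31 days (130 − 31 = 99 remain).
February has 29 days (99 − 29 = 70 remain).
March has 31 days (70 − 31 = 39 remain).
April has 30 days (39 − 30 = 9 remain).
9 into May → May 9.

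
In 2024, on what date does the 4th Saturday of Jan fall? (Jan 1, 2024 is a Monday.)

Jan 2024 begins on a Monday, so the first Saturday is Jan 6 (5 days later).
The 4th Saturday is 3 weeks later: 6 + 21 = 27.

Jan 27, 2024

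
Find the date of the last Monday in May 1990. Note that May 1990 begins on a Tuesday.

1990-05-28

May 1990 begins on a Tuesday, so the first Monday is May 7 (6 days later).
May 1990 has 31 days. Adding weeks: 7, 14, 21, 28 — the last one ≤ 31 is the 28th.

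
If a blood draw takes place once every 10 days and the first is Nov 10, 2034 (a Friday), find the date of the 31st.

Sep 6, 2035

The 31st occurrence is 30 intervals after the first: 30 × 10 = 300 days after Nov 10, 2034.
Nov has 30 days — 20 days to the end of Nov leaves 280.
Dec has 31 days (249 left).
Jan has 31 days (218 left).
Feb has 28 days (190 left).
Mar has 31 days (159 left).
Apr has 30 days (129 left).
May has 31 days (98 left).
Jun has 30 days (68 left).
Jul has 31 days (37 left).
Aug has 31 days (6 left).
6 days into Sep → Sep 6, 2035.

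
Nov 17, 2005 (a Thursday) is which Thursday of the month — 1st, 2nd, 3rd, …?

Day 17 falls in week ⌈17/7⌉ of the month.
Days 1–7 hold the 1st Thursday, 8–14 the 2nd, 15–21 the 3rd, 22–28 the 4th, 29–31 the 5th.
17 is in the range for the 3rd.

3rd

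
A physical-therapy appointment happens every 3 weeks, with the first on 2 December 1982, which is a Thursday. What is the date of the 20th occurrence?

The 20th occurrence is 19 intervals after the first: 19 × 21 = 399 days after 2 December 1982.
December has 31 days — 29 days to the end of December leaves 370.
January has 31 days (339 left).
February has 28 days (311 left).
March has 31 days (280 left).
April has 30 days (250 left).
May has 31 days (219 left).
June has 30 days (189 left).
July has 31 days (158 left).
August has 31 days (127 left).
September has 30 days (97 left).
October has 31 days (66 left).
November has 30 days (36 left).
December has 31 days (5 left).
5 days into January → 5 January 1984.

5 January 1984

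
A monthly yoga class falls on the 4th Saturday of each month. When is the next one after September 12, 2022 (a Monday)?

September 24, 2022

September 2022 starts on a Thursday; its first Saturday is the 3rd, so the 4th Saturday is the 24th — September 24, 2022.
September 24, 2022 is after September 12, 2022, so that is the next one.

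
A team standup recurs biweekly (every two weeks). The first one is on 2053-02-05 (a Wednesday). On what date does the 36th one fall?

The 36th occurrence is 35 intervals after the first: 35 × 14 = 490 days after 2053-02-05.
February has 28 days — 23 days to the end of February leaves 467.
From end of February to end of 2053 is 306 days (161 left).
January has 31 days (130 left).
February has 28 days (102 left).
March has 31 days (71 left).
April has 30 days (41 left).
May has 31 days (10 left).
10 days into June → 2054-06-10.

2054-06-10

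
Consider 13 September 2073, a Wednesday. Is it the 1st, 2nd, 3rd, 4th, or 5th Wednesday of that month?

2nd

Day 13 falls in week ⌈13/7⌉ of the month.
Days 1–7 hold the 1st Wednesday, 8–14 the 2nd, 15–21 the 3rd, 22–28 the 4th, 29–31 the 5th.
13 is in the range for the 2nd.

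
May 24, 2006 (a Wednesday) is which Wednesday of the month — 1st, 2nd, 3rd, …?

Day 24 falls in week ⌈24/7⌉ of the month.
Days 1–7 hold the 1st Wednesday, 8–14 the 2nd, 15–21 the 3rd, 22–28 the 4th, 29–31 the 5th.
24 is in the range for the 4th.

4th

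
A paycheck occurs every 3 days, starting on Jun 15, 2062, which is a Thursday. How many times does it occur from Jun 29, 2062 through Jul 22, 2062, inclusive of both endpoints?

8

Occurrences land 3·i days after Jun 15, 2062 for i = 0, 1, 2, …
Jun 29, 2062 is 14 days after the start; 14 ÷ 3 = 4 remainder 2; since the remainder is 2, round up to i = 5. First occurrence in the window: #6 on Jun 30, 2062 (5×3 = 15 days in).
Jul 22, 2062 is 37 days after the start; 37 ÷ 3 = 12 remainder 1. Last occurrence in the window: #13 on Jul 21, 2062.
Occurrences #6 through #13: 8 in total.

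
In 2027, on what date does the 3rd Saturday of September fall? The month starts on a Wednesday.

18 September 2027

September 2027 begins on a Wednesday, so the first Saturday is September 4 (3 days later).
The 3rd Saturday is 2 weeks later: 4 + 14 = 18.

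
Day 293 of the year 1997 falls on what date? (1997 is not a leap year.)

Jan has 31 days (293 − 31 = 262 remain).
Feb has 28 days (262 − 28 = 234 remain).
Mar has 31 days (234 − 31 = 203 remain).
Apr has 30 days (203 − 30 = 173 remain).
May has 31 days (173 − 31 = 142 remain).
Jun has 30 days (142 − 30 = 112 remain).
Jul has 31 days (112 − 31 = 81 remain).
Aug has 31 days (81 − 31 = 50 remain).
Sep has 30 days (50 − 30 = 20 remain).
20 into Oct → Oct 20.

Oct 20, 1997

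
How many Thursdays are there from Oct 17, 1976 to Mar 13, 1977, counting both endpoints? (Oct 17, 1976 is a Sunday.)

Oct 17, 1976 is a Sunday; the first Thursday on or after it is Oct 21, 1976 (4 days later).
From Oct 21, 1976 to Mar 13, 1977: 10 + 30 + 31 + 31 + 28 + 13 = 143 days (rest of Oct, Nov, Dec, Jan, Feb, Mar).
143 ÷ 7 = 20 full weeks with remainder 3, so 20 more Thursdays after the first → 21.

21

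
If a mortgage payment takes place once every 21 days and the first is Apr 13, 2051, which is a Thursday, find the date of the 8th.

Sep 7, 2051

The 8th occurrence is 7 intervals after the first: 7 × 21 = 147 days after Apr 13, 2051.
Apr has 30 days — 17 days to the end of Apr leaves 130.
May has 31 days (99 left).
Jun has 30 days (69 left).
Jul has 31 days (38 left).
Aug has 31 days (7 left).
7 days into Sep → Sep 7, 2051.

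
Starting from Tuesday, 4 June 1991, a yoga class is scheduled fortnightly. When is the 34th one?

8 September 1992

The 34th occurrence is 33 intervals after the first: 33 × 14 = 462 days after 4 June 1991.
June has 30 days — 26 days to the end of June leaves 436.
From end of June to end of 1991 is 184 days (252 left).
January has 31 days (221 left).
February has 29 days (192 left).
March has 31 days (161 left).
April has 30 days (131 left).
May has 31 days (100 left).
June has 30 days (70 left).
July has 31 days (39 left).
August has 31 days (8 left).
8 days into September → 8 September 1992.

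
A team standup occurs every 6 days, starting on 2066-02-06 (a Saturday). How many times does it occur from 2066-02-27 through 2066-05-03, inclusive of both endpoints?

Occurrences land 6·i days after 2066-02-06 for i = 0, 1, 2, …
2066-02-27 is 21 days after the start; 21 ÷ 6 = 3 remainder 3; since the remainder is 3, round up to i = 4. First occurrence in the window: #5 on 2066-03-02 (4×6 = 24 days in).
2066-05-03 is 86 days after the start; 86 ÷ 6 = 14 remainder 2. Last occurrence in the window: #15 on 2066-05-01.
Occurrences #5 through #15: 11 in total.

11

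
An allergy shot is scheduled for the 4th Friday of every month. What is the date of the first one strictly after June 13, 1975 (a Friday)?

June 27, 1975

June 1975 starts on a Sunday; its first Friday is the 6th, so the 4th Friday is the 27th — June 27, 1975.
June 27, 1975 is after June 13, 1975, so that is the next one.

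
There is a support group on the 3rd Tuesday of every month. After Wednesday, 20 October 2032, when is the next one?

October 2032 starts on a Friday; its first Tuesday is the 5th, so the 3rd Tuesday is the 19th — 19 October 2032.
That is not after 20 October 2032, so look at November 2032.
November 2032 starts on a Monday; its first Tuesday is the 2nd, so the 3rd Tuesday is the 16th — 16 November 2032.

16 November 2032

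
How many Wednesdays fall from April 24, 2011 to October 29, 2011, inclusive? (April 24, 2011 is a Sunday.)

April 24, 2011 is a Sunday; the first Wednesday on or after it is April 27, 2011 (3 days later).
From April 27, 2011 to October 29, 2011: 3 + 31 + 30 + 31 + 31 + 30 + 29 = 185 days (rest of April, May, June, July, August, September, October).
185 ÷ 7 = 26 full weeks with remainder 3, so 26 more Wednesdays after the first → 27.

27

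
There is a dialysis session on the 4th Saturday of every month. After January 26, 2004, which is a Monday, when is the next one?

February 28, 2004

January 2004 starts on a Thursday; its first Saturday is the 3rd, so the 4th Saturday is the 24th — January 24, 2004.
That is not after January 26, 2004, so look at February 2004.
February 2004 starts on a Sunday; its first Saturday is the 7th, so the 4th Saturday is the 28th — February 28, 2004.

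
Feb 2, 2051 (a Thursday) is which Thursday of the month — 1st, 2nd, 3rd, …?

Day 2 falls in week ⌈2/7⌉ of the month.
Days 1–7 hold the 1st Thursday, 8–14 the 2nd, 15–21 the 3rd, 22–28 the 4th, 29–31 the 5th.
2 is in the range for the 1st.

1st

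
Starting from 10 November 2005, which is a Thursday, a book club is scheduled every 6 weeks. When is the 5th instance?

27 April 2006

The 5th occurrence is 4 intervals after the first: 4 × 42 = 168 days after 10 November 2005.
November has 30 days — 20 days to the end of November leaves 148.
December has 31 days (117 left).
January has 31 days (86 left).
February has 28 days (58 left).
March has 31 days (27 left).
27 days into April → 27 April 2006.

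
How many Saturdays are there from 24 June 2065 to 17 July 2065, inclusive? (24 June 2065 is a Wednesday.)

3

24 June 2065 is a Wednesday; the first Saturday on or after it is 27 June 2065 (3 days later).
From 27 June 2065 to 17 July 2065: 3 + 17 = 20 days (rest of June, July).
20 ÷ 7 = 2 full weeks with remainder 6, so 2 more Saturdays after the first → 3.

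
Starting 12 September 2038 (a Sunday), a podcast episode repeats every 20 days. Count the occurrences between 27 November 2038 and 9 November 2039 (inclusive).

Occurrences land 20·i days after 12 September 2038 for i = 0, 1, 2, …
27 November 2038 is 76 days after the start; 76 ÷ 20 = 3 remainder 16; since the remainder is 16, round up to i = 4. First occurrence in the window: #5 on 1 December 2038 (4×20 = 80 days in).
9 November 2039 is 423 days after the start; 423 ÷ 20 = 21 remainder 3. Last occurrence in the window: #22 on 6 November 2039.
Occurrences #5 through #22: 18 in total.

18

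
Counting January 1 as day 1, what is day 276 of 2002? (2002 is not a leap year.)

Oct 3, 2002

Jan has 31 days (276 − 31 = 245 remain).
Feb has 28 days (245 − 28 = 217 remain).
Mar has 31 days (217 − 31 = 186 remain).
Apr has 30 days (186 − 30 = 156 remain).
May has 31 days (156 − 31 = 125 remain).
Jun has 30 days (125 − 30 = 95 remain).
Jul has 31 days (95 − 31 = 64 remain).
Aug has 31 days (64 − 31 = 33 remain).
Sep has 30 days (33 − 30 = 3 remain).
3 into Oct → Oct 3.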